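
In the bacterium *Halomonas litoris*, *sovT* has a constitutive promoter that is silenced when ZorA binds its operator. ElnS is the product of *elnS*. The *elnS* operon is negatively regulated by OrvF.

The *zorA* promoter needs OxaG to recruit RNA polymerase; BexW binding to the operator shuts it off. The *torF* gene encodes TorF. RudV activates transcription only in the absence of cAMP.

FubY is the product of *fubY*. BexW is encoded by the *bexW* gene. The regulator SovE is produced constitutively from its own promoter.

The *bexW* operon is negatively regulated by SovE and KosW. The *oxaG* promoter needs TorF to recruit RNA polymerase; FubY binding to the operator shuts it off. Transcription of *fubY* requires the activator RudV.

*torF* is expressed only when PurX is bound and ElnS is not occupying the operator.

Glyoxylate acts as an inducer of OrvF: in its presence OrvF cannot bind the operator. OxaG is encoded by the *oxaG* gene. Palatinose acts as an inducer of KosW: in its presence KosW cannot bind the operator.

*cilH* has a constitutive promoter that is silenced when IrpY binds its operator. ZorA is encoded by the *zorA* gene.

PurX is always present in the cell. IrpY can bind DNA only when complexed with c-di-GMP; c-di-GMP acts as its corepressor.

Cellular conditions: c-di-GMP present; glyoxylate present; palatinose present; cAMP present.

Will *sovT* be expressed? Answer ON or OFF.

Glyoxylate is present, so OrvF is inactive.
With no repressor bound, *elnS* is transcribed.
So ElnS is produced and active.
PurX is produced constitutively and is active.
With repressor ElnS bound, *torF* is not transcribed.
So TorF is not produced.
cAMP is present, so RudV is inactive.
Required activator RudV is absent, so *fubY* is not transcribed.
So FubY is not produced.
Required activator TorF is absent, so *oxaG* is not transcribed.
So OxaG is not produced.
SovE is produced constitutively and is active.
Palatinose is present, so KosW is inactive.
With repressor SovE bound, *bexW* is not transcribed.
So BexW is not produced.
Required activator OxaG is absent, so *zorA* is not transcribed.
So ZorA is not produced.
With no repressor bound, *sovT* is transcribed.

ON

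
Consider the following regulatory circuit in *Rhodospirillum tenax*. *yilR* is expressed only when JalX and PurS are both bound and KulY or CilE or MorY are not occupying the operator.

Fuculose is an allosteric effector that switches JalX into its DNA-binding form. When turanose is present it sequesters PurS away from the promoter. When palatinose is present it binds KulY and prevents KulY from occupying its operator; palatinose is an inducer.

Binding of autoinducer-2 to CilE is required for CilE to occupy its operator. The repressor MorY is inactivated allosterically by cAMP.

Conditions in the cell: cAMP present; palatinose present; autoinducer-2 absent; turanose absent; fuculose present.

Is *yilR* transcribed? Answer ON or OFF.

ON

Fuculose is present, so JalX is active.
Turanose is absent, so PurS is active.
Palatinose is present, so KulY is inactive.
Autoinducer-2 is absent, so CilE is inactive.
cAMP is present, so MorY is inactive.
No repressor is bound and JalX and PurS are active, so *yilR* is transcribed.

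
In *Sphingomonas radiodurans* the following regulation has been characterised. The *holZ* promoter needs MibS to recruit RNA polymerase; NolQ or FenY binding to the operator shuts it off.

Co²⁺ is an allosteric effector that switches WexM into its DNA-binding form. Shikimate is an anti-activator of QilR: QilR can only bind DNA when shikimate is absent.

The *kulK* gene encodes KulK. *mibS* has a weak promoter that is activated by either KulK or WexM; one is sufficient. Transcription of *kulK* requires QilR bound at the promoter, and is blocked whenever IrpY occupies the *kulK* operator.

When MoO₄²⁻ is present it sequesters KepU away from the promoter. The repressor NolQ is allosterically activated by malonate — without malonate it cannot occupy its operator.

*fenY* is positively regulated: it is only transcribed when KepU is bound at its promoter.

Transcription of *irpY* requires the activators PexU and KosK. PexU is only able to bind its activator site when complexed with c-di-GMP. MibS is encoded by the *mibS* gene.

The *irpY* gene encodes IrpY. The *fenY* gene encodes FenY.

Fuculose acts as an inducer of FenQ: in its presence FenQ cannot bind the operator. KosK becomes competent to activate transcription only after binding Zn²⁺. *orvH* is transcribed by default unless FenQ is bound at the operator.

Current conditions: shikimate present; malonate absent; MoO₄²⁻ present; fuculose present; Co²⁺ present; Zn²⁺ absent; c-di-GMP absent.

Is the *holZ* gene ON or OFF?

ON

c-di-GMP is absent, so PexU is inactive.
Zn²⁺ is absent, so KosK is inactive.
Required activator PexU is absent, so *irpY* is not transcribed.
So IrpY is not produced.
Shikimate is present, so QilR is inactive.
Required activator QilR is absent, so *kulK* is not transcribed.
So KulK is not produced.
Co²⁺ is present, so WexM is active.
Activator WexM is present, so *mibS* is transcribed.
So MibS is produced and active.
Malonate is absent, so NolQ is inactive.
MoO₄²⁻ is present, so KepU is inactive.
Required activator KepU is absent, so *fenY* is not transcribed.
So FenY is not produced.
No repressor is bound and MibS is active, so *holZ* is transcribed.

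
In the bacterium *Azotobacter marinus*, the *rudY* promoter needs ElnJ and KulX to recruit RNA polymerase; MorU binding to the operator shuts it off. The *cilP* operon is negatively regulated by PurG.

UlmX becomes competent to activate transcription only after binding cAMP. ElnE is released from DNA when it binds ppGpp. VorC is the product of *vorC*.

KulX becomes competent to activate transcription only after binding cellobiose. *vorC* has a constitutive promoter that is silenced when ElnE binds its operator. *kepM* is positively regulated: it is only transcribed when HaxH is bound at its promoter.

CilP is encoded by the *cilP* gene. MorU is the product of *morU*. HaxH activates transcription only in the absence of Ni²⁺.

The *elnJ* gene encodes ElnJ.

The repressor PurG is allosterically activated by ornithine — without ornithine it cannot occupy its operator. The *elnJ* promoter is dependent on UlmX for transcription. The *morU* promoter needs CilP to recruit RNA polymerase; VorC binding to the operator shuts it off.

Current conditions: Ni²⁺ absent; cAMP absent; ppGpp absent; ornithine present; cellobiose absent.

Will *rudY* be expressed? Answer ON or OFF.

OFF

cAMP is absent, so UlmX is inactive.
Required activator UlmX is absent, so *elnJ* is not transcribed.
So ElnJ is not produced.
Ornithine is present, so PurG is active.
With repressor PurG bound, *cilP* is not transcribed.
So CilP is not produced.
ppGpp is absent, so ElnE is active.
With repressor ElnE bound, *vorC* is not transcribed.
So VorC is not produced.
Required activator CilP is absent, so *morU* is not transcribed.
So MorU is not produced.
Cellobiose is absent, so KulX is inactive.
Required activator ElnJ is absent, so *rudY* is not transcribed.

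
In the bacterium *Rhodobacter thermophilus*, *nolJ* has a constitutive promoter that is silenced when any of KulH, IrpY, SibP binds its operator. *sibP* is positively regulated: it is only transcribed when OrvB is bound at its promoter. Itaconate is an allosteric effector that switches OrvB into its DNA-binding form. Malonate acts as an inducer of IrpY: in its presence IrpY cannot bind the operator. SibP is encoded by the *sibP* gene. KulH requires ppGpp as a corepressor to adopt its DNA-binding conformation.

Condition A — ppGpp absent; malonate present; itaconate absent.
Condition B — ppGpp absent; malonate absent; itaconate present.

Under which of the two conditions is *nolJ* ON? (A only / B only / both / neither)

Condition A:
ppGpp is absent, so KulH is inactive.
Malonate is present, so IrpY is inactive.
Itaconate is absent, so OrvB is inactive.
Required activator OrvB is absent, so *sibP* is not transcribed.
So SibP is not produced.
With no repressor bound, *nolJ* is transcribed.
→ *nolJ* is ON in A.
Condition B:
ppGpp is absent, so KulH is inactive.
Malonate is absent, so IrpY is active.
Itaconate is present, so OrvB is active.
No repressor is bound and OrvB is active, so *sibP* is transcribed.
So SibP is produced and active.
With repressor IrpY bound, *nolJ* is not transcribed.
→ *nolJ* is OFF in B.

A only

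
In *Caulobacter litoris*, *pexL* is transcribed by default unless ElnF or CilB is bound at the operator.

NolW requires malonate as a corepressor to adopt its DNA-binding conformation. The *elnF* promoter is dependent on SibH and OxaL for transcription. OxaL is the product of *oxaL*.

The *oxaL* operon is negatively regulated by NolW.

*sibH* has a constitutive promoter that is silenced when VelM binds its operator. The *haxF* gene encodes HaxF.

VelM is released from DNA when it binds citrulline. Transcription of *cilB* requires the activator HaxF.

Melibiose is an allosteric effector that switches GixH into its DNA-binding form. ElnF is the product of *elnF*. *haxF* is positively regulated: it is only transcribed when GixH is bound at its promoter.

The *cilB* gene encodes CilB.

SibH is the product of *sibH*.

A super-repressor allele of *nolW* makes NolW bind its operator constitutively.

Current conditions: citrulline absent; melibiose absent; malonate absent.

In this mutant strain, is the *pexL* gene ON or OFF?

Citrulline is absent, so VelM is active.
With repressor VelM bound, *sibH* is not transcribed.
So SibH is not produced.
NolW is constitutively active in this strain.
With repressor NolW bound, *oxaL* is not transcribed.
So OxaL is not produced.
Required activator SibH is absent, so *elnF* is not transcribed.
So ElnF is not produced.
Melibiose is absent, so GixH is inactive.
Required activator GixH is absent, so *haxF* is not transcribed.
So HaxF is not produced.
Required activator HaxF is absent, so *cilB* is not transcribed.
So CilB is not produced.
With no repressor bound, *pexL* is transcribed.

ON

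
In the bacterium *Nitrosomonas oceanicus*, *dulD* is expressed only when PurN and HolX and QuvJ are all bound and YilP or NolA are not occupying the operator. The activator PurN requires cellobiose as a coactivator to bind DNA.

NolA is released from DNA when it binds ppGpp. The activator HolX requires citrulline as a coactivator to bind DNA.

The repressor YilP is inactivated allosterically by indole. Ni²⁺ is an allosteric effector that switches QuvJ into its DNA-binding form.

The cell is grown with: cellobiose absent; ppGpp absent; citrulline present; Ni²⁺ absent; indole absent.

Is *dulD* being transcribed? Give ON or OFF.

OFF

Indole is absent, so YilP is active.
Cellobiose is absent, so PurN is inactive.
Citrulline is present, so HolX is active.
Ni²⁺ is absent, so QuvJ is inactive.
ppGpp is absent, so NolA is active.
With repressor YilP bound, *dulD* is not transcribed.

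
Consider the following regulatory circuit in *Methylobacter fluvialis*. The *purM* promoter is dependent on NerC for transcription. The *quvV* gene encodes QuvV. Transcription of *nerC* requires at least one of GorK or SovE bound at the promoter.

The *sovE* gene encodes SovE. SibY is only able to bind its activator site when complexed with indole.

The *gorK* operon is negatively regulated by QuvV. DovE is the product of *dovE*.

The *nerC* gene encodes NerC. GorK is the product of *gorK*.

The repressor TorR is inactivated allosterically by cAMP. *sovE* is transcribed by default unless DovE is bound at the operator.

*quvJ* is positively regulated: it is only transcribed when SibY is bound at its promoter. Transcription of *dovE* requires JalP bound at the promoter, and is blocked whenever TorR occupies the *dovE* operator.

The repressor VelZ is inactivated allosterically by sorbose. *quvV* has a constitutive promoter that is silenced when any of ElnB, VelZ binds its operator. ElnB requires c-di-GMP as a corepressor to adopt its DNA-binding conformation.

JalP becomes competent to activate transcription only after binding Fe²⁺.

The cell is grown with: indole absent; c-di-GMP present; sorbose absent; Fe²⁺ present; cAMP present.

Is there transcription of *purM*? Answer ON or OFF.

ON

c-di-GMP is present, so ElnB is active.
Sorbose is absent, so VelZ is active.
With repressor ElnB bound, *quvV* is not transcribed.
So QuvV is not produced.
With no repressor bound, *gorK* is transcribed.
So GorK is produced and active.
Fe²⁺ is present, so JalP is active.
cAMP is present, so TorR is inactive.
No repressor is bound and JalP is active, so *dovE* is transcribed.
So DovE is produced and active.
With repressor DovE bound, *sovE* is not transcribed.
So SovE is not produced.
Activator GorK is present, so *nerC* is transcribed.
So NerC is produced and active.
No repressor is bound and NerC is active, so *purM* is transcribed.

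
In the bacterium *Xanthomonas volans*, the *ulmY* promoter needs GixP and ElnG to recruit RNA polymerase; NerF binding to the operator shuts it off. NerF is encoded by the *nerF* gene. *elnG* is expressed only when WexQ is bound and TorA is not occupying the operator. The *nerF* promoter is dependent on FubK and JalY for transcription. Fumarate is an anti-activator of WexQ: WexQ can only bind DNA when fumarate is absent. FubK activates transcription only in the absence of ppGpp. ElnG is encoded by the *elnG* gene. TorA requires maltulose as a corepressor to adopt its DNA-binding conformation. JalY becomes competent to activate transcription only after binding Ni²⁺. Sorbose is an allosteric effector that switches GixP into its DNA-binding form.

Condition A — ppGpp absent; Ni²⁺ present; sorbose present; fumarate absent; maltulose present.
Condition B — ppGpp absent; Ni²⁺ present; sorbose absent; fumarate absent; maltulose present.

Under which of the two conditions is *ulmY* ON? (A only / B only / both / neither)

Condition A:
ppGpp is absent, so FubK is active.
Ni²⁺ is present, so JalY is active.
No repressor is bound and FubK and JalY are active, so *nerF* is transcribed.
So NerF is produced and active.
Sorbose is present, so GixP is active.
Fumarate is absent, so WexQ is active.
Maltulose is present, so TorA is active.
With repressor TorA bound, *elnG* is not transcribed.
So ElnG is not produced.
With repressor NerF bound, *ulmY* is not transcribed.
→ *ulmY* is OFF in A.
Condition B:
ppGpp is absent, so FubK is active.
Ni²⁺ is present, so JalY is active.
No repressor is bound and FubK and JalY are active, so *nerF* is transcribed.
So NerF is produced and active.
Sorbose is absent, so GixP is inactive.
Fumarate is absent, so WexQ is active.
Maltulose is present, so TorA is active.
With repressor TorA bound, *elnG* is not transcribed.
So ElnG is not produced.
With repressor NerF bound, *ulmY* is not transcribed.
→ *ulmY* is OFF in B.

neither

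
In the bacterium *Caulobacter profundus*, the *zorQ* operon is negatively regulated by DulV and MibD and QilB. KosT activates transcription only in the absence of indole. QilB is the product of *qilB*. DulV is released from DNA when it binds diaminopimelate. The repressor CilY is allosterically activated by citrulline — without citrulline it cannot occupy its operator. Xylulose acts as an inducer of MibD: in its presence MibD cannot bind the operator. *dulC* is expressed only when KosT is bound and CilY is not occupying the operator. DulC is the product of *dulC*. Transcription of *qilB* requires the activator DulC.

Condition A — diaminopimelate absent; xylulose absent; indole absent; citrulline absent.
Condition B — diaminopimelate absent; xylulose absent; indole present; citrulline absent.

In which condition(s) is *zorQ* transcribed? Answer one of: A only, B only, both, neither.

neither

Condition A:
Diaminopimelate is absent, so DulV is active.
Xylulose is absent, so MibD is active.
Indole is absent, so KosT is active.
Citrulline is absent, so CilY is inactive.
No repressor is bound and KosT is active, so *dulC* is transcribed.
So DulC is produced and active.
No repressor is bound and DulC is active, so *qilB* is transcribed.
So QilB is produced and active.
With repressor DulV bound, *zorQ* is not transcribed.
→ *zorQ* is OFF in A.
Condition B:
Diaminopimelate is absent, so DulV is active.
Xylulose is absent, so MibD is active.
Indole is present, so KosT is inactive.
Citrulline is absent, so CilY is inactive.
Required activator KosT is absent, so *dulC* is not transcribed.
So DulC is not produced.
Required activator DulC is absent, so *qilB* is not transcribed.
So QilB is not produced.
With repressor DulV bound, *zorQ* is not transcribed.
→ *zorQ* is OFF in B.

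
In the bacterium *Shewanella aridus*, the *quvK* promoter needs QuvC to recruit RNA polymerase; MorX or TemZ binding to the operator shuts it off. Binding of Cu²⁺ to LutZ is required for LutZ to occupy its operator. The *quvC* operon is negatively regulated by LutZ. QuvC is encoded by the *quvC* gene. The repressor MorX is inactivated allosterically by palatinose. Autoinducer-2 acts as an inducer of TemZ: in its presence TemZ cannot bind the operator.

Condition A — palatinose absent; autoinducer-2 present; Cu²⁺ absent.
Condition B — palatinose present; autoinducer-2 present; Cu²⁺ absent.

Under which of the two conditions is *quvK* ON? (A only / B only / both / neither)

B only

Condition A:
Palatinose is absent, so MorX is active.
Autoinducer-2 is present, so TemZ is inactive.
Cu²⁺ is absent, so LutZ is inactive.
With no repressor bound, *quvC* is transcribed.
So QuvC is produced and active.
With repressor MorX bound, *quvK* is not transcribed.
→ *quvK* is OFF in A.
Condition B:
Palatinose is present, so MorX is inactive.
Autoinducer-2 is present, so TemZ is inactive.
Cu²⁺ is absent, so LutZ is inactive.
With no repressor bound, *quvC* is transcribed.
So QuvC is produced and active.
No repressor is bound and QuvC is active, so *quvK* is transcribed.
→ *quvK* is ON in B.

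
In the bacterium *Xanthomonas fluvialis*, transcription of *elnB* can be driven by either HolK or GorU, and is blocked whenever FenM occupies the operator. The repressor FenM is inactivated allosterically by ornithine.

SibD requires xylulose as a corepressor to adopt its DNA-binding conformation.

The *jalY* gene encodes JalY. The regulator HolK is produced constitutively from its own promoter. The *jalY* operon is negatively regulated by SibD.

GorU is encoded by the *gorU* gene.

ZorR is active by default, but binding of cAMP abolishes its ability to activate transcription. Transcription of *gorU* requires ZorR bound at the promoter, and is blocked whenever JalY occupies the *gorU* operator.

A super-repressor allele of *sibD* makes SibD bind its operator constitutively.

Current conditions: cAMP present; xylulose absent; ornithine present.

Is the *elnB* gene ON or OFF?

Ornithine is present, so FenM is inactive.
HolK is produced constitutively and is active.
cAMP is present, so ZorR is inactive.
SibD is constitutively active in this strain.
With repressor SibD bound, *jalY* is not transcribed.
So JalY is not produced.
Required activator ZorR is absent, so *gorU* is not transcribed.
So GorU is not produced.
Activator HolK is present, so *elnB* is transcribed.

ON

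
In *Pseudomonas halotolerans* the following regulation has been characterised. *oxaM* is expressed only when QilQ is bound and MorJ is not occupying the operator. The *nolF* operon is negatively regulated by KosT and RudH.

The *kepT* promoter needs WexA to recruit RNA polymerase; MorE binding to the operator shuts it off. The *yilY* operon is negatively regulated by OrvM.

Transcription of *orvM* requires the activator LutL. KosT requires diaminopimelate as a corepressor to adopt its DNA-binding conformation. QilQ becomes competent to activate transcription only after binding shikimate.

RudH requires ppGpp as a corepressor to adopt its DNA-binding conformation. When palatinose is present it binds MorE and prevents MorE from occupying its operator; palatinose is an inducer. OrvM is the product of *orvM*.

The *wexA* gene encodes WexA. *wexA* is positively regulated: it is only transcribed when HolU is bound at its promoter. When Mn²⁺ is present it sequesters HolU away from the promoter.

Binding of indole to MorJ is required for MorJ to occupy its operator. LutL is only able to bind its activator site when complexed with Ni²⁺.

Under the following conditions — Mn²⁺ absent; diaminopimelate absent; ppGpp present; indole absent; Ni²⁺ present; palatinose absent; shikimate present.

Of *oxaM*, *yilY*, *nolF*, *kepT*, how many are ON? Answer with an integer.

1

Shikimate is present, so QilQ is active.
Indole is absent, so MorJ is inactive.
No repressor is bound and QilQ is active, so *oxaM* is transcribed.
→ *oxaM* is ON.
Ni²⁺ is present, so LutL is active.
No repressor is bound and LutL is active, so *orvM* is transcribed.
So OrvM is produced and active.
With repressor OrvM bound, *yilY* is not transcribed.
→ *yilY* is OFF.
Diaminopimelate is absent, so KosT is inactive.
ppGpp is present, so RudH is active.
With repressor RudH bound, *nolF* is not transcribed.
→ *nolF* is OFF.
Mn²⁺ is absent, so HolU is active.
No repressor is bound and HolU is active, so *wexA* is transcribed.
So WexA is produced and active.
Palatinose is absent, so MorE is active.
With repressor MorE bound, *kepT* is not transcribed.
→ *kepT* is OFF.
1 of the 4 genes is transcribed.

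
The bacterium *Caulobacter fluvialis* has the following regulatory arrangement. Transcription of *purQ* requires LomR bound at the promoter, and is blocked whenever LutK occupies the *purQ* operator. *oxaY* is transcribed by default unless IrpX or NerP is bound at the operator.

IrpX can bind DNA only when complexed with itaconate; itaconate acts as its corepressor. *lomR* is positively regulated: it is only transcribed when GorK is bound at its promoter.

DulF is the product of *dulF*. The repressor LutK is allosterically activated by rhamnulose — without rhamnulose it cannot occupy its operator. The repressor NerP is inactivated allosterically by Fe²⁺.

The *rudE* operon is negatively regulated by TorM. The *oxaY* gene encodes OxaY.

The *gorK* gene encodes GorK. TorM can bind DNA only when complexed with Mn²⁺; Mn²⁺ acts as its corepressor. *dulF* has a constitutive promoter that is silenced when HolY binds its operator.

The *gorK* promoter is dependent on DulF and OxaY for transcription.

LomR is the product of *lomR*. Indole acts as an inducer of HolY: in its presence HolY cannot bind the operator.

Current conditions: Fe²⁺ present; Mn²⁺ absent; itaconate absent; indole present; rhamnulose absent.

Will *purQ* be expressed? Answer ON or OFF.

Rhamnulose is absent, so LutK is inactive.
Indole is present, so HolY is inactive.
With no repressor bound, *dulF* is transcribed.
So DulF is produced and active.
Itaconate is absent, so IrpX is inactive.
Fe²⁺ is present, so NerP is inactive.
With no repressor bound, *oxaY* is transcribed.
So OxaY is produced and active.
No repressor is bound and DulF and OxaY are active, so *gorK* is transcribed.
So GorK is produced and active.
No repressor is bound and GorK is active, so *lomR* is transcribed.
So LomR is produced and active.
No repressor is bound and LomR is active, so *purQ* is transcribed.

ON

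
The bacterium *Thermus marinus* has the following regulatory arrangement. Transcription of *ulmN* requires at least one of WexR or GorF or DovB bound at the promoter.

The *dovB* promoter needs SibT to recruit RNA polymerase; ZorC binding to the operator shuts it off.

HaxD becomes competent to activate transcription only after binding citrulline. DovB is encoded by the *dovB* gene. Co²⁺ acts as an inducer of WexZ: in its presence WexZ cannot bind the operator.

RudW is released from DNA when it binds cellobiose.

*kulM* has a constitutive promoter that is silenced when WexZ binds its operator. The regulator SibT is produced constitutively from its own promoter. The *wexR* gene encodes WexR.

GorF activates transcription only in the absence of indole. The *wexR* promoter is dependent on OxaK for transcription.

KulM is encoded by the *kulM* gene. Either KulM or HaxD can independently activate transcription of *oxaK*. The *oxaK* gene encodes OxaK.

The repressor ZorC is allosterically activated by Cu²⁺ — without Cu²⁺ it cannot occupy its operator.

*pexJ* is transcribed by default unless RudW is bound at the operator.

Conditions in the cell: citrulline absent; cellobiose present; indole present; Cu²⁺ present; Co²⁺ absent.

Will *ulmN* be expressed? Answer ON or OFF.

OFF

Co²⁺ is absent, so WexZ is active.
With repressor WexZ bound, *kulM* is not transcribed.
So KulM is not produced.
Citrulline is absent, so HaxD is inactive.
No activator is available at the *oxaK* promoter, so *oxaK* is not transcribed.
So OxaK is not produced.
Required activator OxaK is absent, so *wexR* is not transcribed.
So WexR is not produced.
Indole is present, so GorF is inactive.
SibT is produced constitutively and is active.
Cu²⁺ is present, so ZorC is active.
With repressor ZorC bound, *dovB* is not transcribed.
So DovB is not produced.
No activator is available at the *ulmN* promoter, so *ulmN* is not transcribed.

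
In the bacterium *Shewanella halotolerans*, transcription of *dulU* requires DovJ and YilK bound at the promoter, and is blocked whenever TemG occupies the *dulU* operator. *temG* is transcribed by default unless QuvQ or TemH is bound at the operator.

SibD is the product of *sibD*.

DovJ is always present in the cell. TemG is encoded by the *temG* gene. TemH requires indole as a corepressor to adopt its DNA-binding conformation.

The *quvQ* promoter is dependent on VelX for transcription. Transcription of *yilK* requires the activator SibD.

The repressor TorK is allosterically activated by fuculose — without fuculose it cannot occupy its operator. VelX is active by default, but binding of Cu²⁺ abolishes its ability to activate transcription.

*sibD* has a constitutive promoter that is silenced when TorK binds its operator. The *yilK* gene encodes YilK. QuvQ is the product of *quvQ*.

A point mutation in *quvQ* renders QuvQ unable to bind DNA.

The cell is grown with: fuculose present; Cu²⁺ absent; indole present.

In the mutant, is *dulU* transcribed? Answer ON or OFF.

QuvQ is non-functional in this strain, so it has no effect.
Indole is present, so TemH is active.
With repressor TemH bound, *temG* is not transcribed.
So TemG is not produced.
DovJ is produced constitutively and is active.
Fuculose is present, so TorK is active.
With repressor TorK bound, *sibD* is not transcribed.
So SibD is not produced.
Required activator SibD is absent, so *yilK* is not transcribed.
So YilK is not produced.
Required activator YilK is absent, so *dulU* is not transcribed.

OFF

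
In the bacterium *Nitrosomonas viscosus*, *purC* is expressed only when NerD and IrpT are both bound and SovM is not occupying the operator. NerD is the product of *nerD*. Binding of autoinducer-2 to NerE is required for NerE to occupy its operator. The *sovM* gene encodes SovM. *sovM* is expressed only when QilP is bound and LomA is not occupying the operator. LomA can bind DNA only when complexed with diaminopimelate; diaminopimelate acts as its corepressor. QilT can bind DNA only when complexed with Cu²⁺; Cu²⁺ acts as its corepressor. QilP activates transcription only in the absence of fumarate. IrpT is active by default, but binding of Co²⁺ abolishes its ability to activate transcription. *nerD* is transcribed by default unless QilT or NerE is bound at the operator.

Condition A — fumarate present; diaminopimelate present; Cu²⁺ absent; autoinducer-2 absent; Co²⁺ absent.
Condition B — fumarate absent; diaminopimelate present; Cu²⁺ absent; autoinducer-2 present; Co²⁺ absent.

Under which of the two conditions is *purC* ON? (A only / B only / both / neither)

Condition A:
Fumarate is present, so QilP is inactive.
Diaminopimelate is present, so LomA is active.
With repressor LomA bound, *sovM* is not transcribed.
So SovM is not produced.
Cu²⁺ is absent, so QilT is inactive.
Autoinducer-2 is absent, so NerE is inactive.
With no repressor bound, *nerD* is transcribed.
So NerD is produced and active.
Co²⁺ is absent, so IrpT is active.
No repressor is bound and NerD and IrpT are active, so *purC* is transcribed.
→ *purC* is ON in A.
Condition B:
Fumarate is absent, so QilP is active.
Diaminopimelate is present, so LomA is active.
With repressor LomA bound, *sovM* is not transcribed.
So SovM is not produced.
Cu²⁺ is absent, so QilT is inactive.
Autoinducer-2 is present, so NerE is active.
With repressor NerE bound, *nerD* is not transcribed.
So NerD is not produced.
Co²⁺ is absent, so IrpT is active.
Required activator NerD is absent, so *purC* is not transcribed.
→ *purC* is OFF in B.

A only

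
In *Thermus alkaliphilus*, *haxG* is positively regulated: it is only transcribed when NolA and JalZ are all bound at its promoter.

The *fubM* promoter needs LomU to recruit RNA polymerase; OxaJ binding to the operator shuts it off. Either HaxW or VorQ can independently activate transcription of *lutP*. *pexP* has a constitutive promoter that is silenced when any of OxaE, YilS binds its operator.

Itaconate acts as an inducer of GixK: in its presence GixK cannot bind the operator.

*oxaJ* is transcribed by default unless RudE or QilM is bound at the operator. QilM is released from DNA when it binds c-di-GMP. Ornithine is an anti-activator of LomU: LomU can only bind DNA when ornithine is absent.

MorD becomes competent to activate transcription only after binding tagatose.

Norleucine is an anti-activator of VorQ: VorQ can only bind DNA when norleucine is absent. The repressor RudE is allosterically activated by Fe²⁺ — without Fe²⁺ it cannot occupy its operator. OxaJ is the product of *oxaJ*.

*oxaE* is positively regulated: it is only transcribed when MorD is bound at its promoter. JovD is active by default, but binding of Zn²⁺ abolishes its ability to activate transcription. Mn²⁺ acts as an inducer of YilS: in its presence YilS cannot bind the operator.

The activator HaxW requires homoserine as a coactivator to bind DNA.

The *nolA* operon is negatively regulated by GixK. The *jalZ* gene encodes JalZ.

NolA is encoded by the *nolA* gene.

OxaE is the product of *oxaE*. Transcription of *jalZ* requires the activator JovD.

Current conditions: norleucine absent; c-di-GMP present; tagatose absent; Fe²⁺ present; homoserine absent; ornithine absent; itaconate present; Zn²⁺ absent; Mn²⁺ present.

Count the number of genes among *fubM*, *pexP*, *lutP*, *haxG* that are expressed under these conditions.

4

Fe²⁺ is present, so RudE is active.
c-di-GMP is present, so QilM is inactive.
With repressor RudE bound, *oxaJ* is not transcribed.
So OxaJ is not produced.
Ornithine is absent, so LomU is active.
No repressor is bound and LomU is active, so *fubM* is transcribed.
→ *fubM* is ON.
Tagatose is absent, so MorD is inactive.
Required activator MorD is absent, so *oxaE* is not transcribed.
So OxaE is not produced.
Mn²⁺ is present, so YilS is inactive.
With no repressor bound, *pexP* is transcribed.
→ *pexP* is ON.
Homoserine is absent, so HaxW is inactive.
Norleucine is absent, so VorQ is active.
Activator VorQ is present, so *lutP* is transcribed.
→ *lutP* is ON.
Itaconate is present, so GixK is inactive.
With no repressor bound, *nolA* is transcribed.
So NolA is produced and active.
Zn²⁺ is absent, so JovD is active.
No repressor is bound and JovD is active, so *jalZ* is transcribed.
So JalZ is produced and active.
No repressor is bound and NolA and JalZ are active, so *haxG* is transcribed.
→ *haxG* is ON.
4 of the 4 genes are transcribed.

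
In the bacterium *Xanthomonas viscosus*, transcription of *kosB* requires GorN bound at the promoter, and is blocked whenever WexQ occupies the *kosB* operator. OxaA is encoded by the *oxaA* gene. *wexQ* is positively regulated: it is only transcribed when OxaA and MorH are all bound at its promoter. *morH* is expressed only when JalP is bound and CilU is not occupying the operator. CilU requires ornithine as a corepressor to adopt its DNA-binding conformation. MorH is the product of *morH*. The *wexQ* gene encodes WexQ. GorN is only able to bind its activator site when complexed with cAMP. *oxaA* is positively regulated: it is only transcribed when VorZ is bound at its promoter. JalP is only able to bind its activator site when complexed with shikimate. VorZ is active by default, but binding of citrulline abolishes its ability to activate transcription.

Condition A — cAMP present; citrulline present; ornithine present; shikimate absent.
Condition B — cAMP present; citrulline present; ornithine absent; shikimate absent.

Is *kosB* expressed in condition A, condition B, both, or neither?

Condition A:
cAMP is present, so GorN is active.
Citrulline is present, so VorZ is inactive.
Required activator VorZ is absent, so *oxaA* is not transcribed.
So OxaA is not produced.
Ornithine is present, so CilU is active.
Shikimate is absent, so JalP is inactive.
With repressor CilU bound, *morH* is not transcribed.
So MorH is not produced.
Required activator OxaA is absent, so *wexQ* is not transcribed.
So WexQ is not produced.
No repressor is bound and GorN is active, so *kosB* is transcribed.
→ *kosB* is ON in A.
Condition B:
cAMP is present, so GorN is active.
Citrulline is present, so VorZ is inactive.
Required activator VorZ is absent, so *oxaA* is not transcribed.
So OxaA is not produced.
Ornithine is absent, so CilU is inactive.
Shikimate is absent, so JalP is inactive.
Required activator JalP is absent, so *morH* is not transcribed.
So MorH is not produced.
Required activator OxaA is absent, so *wexQ* is not transcribed.
So WexQ is not produced.
No repressor is bound and GorN is active, so *kosB* is transcribed.
→ *kosB* is ON in B.

both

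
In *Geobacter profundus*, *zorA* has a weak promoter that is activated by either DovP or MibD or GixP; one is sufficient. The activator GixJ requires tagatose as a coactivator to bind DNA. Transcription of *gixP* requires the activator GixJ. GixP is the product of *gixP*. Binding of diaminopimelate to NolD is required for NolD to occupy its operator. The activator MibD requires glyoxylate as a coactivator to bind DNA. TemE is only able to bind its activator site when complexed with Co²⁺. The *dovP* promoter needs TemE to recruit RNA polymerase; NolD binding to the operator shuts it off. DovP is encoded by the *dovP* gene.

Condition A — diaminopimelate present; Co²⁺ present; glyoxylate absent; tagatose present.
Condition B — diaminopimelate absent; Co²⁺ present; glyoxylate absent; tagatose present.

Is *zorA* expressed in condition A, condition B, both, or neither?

Condition A:
Diaminopimelate is present, so NolD is active.
Co²⁺ is present, so TemE is active.
With repressor NolD bound, *dovP* is not transcribed.
So DovP is not produced.
Glyoxylate is absent, so MibD is inactive.
Tagatose is present, so GixJ is active.
No repressor is bound and GixJ is active, so *gixP* is transcribed.
So GixP is produced and active.
Activator GixP is present, so *zorA* is transcribed.
→ *zorA* is ON in A.
Condition B:
Diaminopimelate is absent, so NolD is inactive.
Co²⁺ is present, so TemE is active.
No repressor is bound and TemE is active, so *dovP* is transcribed.
So DovP is produced and active.
Glyoxylate is absent, so MibD is inactive.
Tagatose is present, so GixJ is active.
No repressor is bound and GixJ is active, so *gixP* is transcribed.
So GixP is produced and active.
Activator DovP is present, so *zorA* is transcribed.
→ *zorA* is ON in B.

both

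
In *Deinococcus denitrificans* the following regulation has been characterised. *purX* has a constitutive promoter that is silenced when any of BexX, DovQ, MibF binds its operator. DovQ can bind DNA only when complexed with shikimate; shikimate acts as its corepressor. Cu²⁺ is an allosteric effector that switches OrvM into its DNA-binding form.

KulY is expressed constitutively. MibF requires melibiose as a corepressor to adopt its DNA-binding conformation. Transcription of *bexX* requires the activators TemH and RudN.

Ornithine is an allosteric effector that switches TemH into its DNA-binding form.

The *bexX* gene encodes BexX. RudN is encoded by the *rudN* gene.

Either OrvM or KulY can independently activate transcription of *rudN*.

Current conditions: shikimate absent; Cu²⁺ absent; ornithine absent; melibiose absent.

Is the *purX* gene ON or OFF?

ON

Ornithine is absent, so TemH is inactive.
Cu²⁺ is absent, so OrvM is inactive.
KulY is produced constitutively and is active.
Activator KulY is present, so *rudN* is transcribed.
So RudN is produced and active.
Required activator TemH is absent, so *bexX* is not transcribed.
So BexX is not produced.
Shikimate is absent, so DovQ is inactive.
Melibiose is absent, so MibF is inactive.
With no repressor bound, *purX* is transcribed.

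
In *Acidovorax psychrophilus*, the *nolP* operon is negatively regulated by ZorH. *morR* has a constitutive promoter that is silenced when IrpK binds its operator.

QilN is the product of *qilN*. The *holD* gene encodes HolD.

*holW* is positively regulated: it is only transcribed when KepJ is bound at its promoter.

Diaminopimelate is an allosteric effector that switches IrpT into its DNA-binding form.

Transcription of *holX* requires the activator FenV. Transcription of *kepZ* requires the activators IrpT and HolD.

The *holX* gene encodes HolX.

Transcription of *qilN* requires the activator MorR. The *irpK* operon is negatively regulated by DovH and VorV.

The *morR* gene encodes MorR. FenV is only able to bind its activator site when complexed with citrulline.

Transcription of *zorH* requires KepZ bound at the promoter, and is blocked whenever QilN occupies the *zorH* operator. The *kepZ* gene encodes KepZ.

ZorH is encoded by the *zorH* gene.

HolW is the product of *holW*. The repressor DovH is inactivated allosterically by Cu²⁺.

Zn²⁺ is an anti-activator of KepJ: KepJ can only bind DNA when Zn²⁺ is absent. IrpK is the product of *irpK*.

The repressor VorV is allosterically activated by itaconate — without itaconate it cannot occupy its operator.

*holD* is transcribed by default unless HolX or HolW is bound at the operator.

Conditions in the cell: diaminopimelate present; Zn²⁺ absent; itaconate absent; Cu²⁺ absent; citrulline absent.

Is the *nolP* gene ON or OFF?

ON

Cu²⁺ is absent, so DovH is active.
Itaconate is absent, so VorV is inactive.
With repressor DovH bound, *irpK* is not transcribed.
So IrpK is not produced.
With no repressor bound, *morR* is transcribed.
So MorR is produced and active.
No repressor is bound and MorR is active, so *qilN* is transcribed.
So QilN is produced and active.
Diaminopimelate is present, so IrpT is active.
Citrulline is absent, so FenV is inactive.
Required activator FenV is absent, so *holX* is not transcribed.
So HolX is not produced.
Zn²⁺ is absent, so KepJ is active.
No repressor is bound and KepJ is active, so *holW* is transcribed.
So HolW is produced and active.
With repressor HolW bound, *holD* is not transcribed.
So HolD is not produced.
Required activator HolD is absent, so *kepZ* is not transcribed.
So KepZ is not produced.
With repressor QilN bound, *zorH* is not transcribed.
So ZorH is not produced.
With no repressor bound, *nolP* is transcribed.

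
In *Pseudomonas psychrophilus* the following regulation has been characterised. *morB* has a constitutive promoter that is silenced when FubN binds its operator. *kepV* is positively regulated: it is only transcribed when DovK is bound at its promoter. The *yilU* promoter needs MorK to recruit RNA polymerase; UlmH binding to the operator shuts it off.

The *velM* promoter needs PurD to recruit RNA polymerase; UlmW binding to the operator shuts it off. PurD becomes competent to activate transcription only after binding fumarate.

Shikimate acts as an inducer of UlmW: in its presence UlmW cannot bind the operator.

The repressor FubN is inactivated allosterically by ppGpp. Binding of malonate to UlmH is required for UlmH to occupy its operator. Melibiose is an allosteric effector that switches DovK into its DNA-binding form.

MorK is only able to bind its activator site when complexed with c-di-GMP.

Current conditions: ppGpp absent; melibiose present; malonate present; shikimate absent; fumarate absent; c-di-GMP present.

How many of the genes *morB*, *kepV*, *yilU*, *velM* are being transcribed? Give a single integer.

1

ppGpp is absent, so FubN is active.
With repressor FubN bound, *morB* is not transcribed.
→ *morB* is OFF.
Melibiose is present, so DovK is active.
No repressor is bound and DovK is active, so *kepV* is transcribed.
→ *kepV* is ON.
Malonate is present, so UlmH is active.
c-di-GMP is present, so MorK is active.
With repressor UlmH bound, *yilU* is not transcribed.
→ *yilU* is OFF.
Fumarate is absent, so PurD is inactive.
Shikimate is absent, so UlmW is active.
With repressor UlmW bound, *velM* is not transcribed.
→ *velM* is OFF.
1 of the 4 genes is transcribed.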